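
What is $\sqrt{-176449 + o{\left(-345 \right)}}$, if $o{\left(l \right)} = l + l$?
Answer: $i \sqrt{177139} \approx 420.88 i$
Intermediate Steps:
$o{\left(l \right)} = 2 l$
$\sqrt{-176449 + o{\left(-345 \right)}} = \sqrt{-176449 + 2 \left(-345\right)} = \sqrt{-176449 - 690} = \sqrt{-177139} = i \sqrt{177139}$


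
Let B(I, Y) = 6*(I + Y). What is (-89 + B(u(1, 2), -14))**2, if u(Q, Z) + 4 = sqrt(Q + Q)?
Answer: 38881 - 2364*sqrt(2) ≈ 35538.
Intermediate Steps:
u(Q, Z) = -4 + sqrt(2)*sqrt(Q) (u(Q, Z) = -4 + sqrt(Q + Q) = -4 + sqrt(2*Q) = -4 + sqrt(2)*sqrt(Q))
B(I, Y) = 6*I + 6*Y
(-89 + B(u(1, 2), -14))**2 = (-89 + (6*(-4 + sqrt(2)*sqrt(1)) + 6*(-14)))**2 = (-89 + (6*(-4 + sqrt(2)*1) - 84))**2 = (-89 + (6*(-4 + sqrt(2)) - 84))**2 = (-89 + ((-24 + 6*sqrt(2)) - 84))**2 = (-89 + (-108 + 6*sqrt(2)))**2 = (-197 + 6*sqrt(2))**2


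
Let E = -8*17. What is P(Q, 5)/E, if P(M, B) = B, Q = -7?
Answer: -5/136 ≈ -0.036765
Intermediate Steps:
E = -136
P(Q, 5)/E = 5/(-136) = 5*(-1/136) = -5/136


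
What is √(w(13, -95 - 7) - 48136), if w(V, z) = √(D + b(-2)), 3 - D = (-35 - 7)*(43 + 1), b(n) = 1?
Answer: √(-48136 + 2*√463) ≈ 219.3*I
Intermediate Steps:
D = 1851 (D = 3 - (-35 - 7)*(43 + 1) = 3 - (-42)*44 = 3 - 1*(-1848) = 3 + 1848 = 1851)
w(V, z) = 2*√463 (w(V, z) = √(1851 + 1) = √1852 = 2*√463)
√(w(13, -95 - 7) - 48136) = √(2*√463 - 48136) = √(-48136 + 2*√463)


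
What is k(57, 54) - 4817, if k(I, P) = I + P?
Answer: -4706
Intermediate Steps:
k(57, 54) - 4817 = (57 + 54) - 4817 = 111 - 4817 = -4706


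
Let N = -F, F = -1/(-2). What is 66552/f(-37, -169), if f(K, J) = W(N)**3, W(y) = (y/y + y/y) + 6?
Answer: 8319/64 ≈ 129.98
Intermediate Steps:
F = 1/2 (F = -1*(-1/2) = 1/2 ≈ 0.50000)
N = -1/2 (N = -1*1/2 = -1/2 ≈ -0.50000)
W(y) = 8 (W(y) = (1 + 1) + 6 = 2 + 6 = 8)
f(K, J) = 512 (f(K, J) = 8**3 = 512)
66552/f(-37, -169) = 66552/512 = 66552*(1/512) = 8319/64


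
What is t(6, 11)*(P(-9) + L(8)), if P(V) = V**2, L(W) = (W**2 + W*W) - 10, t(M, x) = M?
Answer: 1194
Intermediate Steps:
L(W) = -10 + 2*W**2 (L(W) = (W**2 + W**2) - 10 = 2*W**2 - 10 = -10 + 2*W**2)
t(6, 11)*(P(-9) + L(8)) = 6*((-9)**2 + (-10 + 2*8**2)) = 6*(81 + (-10 + 2*64)) = 6*(81 + (-10 + 128)) = 6*(81 + 118) = 6*199 = 1194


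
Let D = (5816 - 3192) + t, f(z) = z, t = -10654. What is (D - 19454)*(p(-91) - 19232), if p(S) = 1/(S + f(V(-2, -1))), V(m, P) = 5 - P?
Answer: 44928671964/85 ≈ 5.2857e+8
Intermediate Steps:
D = -8030 (D = (5816 - 3192) - 10654 = 2624 - 10654 = -8030)
p(S) = 1/(6 + S) (p(S) = 1/(S + (5 - 1*(-1))) = 1/(S + (5 + 1)) = 1/(S + 6) = 1/(6 + S))
(D - 19454)*(p(-91) - 19232) = (-8030 - 19454)*(1/(6 - 91) - 19232) = -27484*(1/(-85) - 19232) = -27484*(-1/85 - 19232) = -27484*(-1634721/85) = 44928671964/85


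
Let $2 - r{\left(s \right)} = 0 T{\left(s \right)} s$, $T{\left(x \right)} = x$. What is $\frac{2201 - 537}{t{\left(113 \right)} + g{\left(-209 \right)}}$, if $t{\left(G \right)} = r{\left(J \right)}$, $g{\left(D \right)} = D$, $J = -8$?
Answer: $- \frac{1664}{207} \approx -8.0387$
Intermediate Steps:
$r{\left(s \right)} = 2$ ($r{\left(s \right)} = 2 - 0 s s = 2 - 0 s = 2 - 0 = 2 + 0 = 2$)
$t{\left(G \right)} = 2$
$\frac{2201 - 537}{t{\left(113 \right)} + g{\left(-209 \right)}} = \frac{2201 - 537}{2 - 209} = \frac{1664}{-207} = 1664 \left(- \frac{1}{207}\right) = - \frac{1664}{207}$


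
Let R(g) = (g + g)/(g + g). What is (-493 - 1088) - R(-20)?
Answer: -1582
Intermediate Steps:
R(g) = 1 (R(g) = (2*g)/((2*g)) = (2*g)*(1/(2*g)) = 1)
(-493 - 1088) - R(-20) = (-493 - 1088) - 1*1 = -1581 - 1 = -1582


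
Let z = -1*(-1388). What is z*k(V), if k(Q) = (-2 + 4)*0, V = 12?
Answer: 0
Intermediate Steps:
k(Q) = 0 (k(Q) = 2*0 = 0)
z = 1388
z*k(V) = 1388*0 = 0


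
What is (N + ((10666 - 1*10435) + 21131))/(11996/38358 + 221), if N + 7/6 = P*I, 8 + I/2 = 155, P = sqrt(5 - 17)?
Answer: 819358845/8489114 + 11277252*I*sqrt(3)/4244557 ≈ 96.519 + 4.6018*I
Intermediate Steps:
P = 2*I*sqrt(3) (P = sqrt(-12) = 2*I*sqrt(3) ≈ 3.4641*I)
I = 294 (I = -16 + 2*155 = -16 + 310 = 294)
N = -7/6 + 588*I*sqrt(3) (N = -7/6 + (2*I*sqrt(3))*294 = -7/6 + 588*I*sqrt(3) ≈ -1.1667 + 1018.4*I)
(N + ((10666 - 1*10435) + 21131))/(11996/38358 + 221) = ((-7/6 + 588*I*sqrt(3)) + ((10666 - 1*10435) + 21131))/(11996/38358 + 221) = ((-7/6 + 588*I*sqrt(3)) + ((10666 - 10435) + 21131))/(11996*(1/38358) + 221) = ((-7/6 + 588*I*sqrt(3)) + (231 + 21131))/(5998/19179 + 221) = ((-7/6 + 588*I*sqrt(3)) + 21362)/(4244557/19179) = (128165/6 + 588*I*sqrt(3))*(19179/4244557) = 819358845/8489114 + 11277252*I*sqrt(3)/4244557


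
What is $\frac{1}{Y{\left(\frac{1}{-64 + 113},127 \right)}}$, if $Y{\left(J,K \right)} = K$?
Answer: $\frac{1}{127} \approx 0.007874$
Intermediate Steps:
$\frac{1}{Y{\left(\frac{1}{-64 + 113},127 \right)}} = \frac{1}{127}$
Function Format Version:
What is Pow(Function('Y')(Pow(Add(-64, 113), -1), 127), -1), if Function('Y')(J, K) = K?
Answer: Rational(1, 127) ≈ 0.0078740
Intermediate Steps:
Pow(Function('Y')(Pow(Add(-64, 113), -1), 127), -1) = Pow(127, -1) = Rational(1, 127)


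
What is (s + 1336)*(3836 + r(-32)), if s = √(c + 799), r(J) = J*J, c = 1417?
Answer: 6492960 + 9720*√554 ≈ 6.7217e+6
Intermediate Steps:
r(J) = J²
s = 2*√554 (s = √(1417 + 799) = √2216 = 2*√554 ≈ 47.074)
(s + 1336)*(3836 + r(-32)) = (2*√554 + 1336)*(3836 + (-32)²) = (1336 + 2*√554)*(3836 + 1024) = (1336 + 2*√554)*4860 = 6492960 + 9720*√554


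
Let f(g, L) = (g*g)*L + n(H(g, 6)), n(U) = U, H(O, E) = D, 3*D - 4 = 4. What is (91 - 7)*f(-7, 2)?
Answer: 8456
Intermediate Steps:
D = 8/3 (D = 4/3 + (⅓)*4 = 4/3 + 4/3 = 8/3 ≈ 2.6667)
H(O, E) = 8/3
f(g, L) = 8/3 + L*g² (f(g, L) = (g*g)*L + 8/3 = g²*L + 8/3 = L*g² + 8/3 = 8/3 + L*g²)
(91 - 7)*f(-7, 2) = (91 - 7)*(8/3 + 2*(-7)²) = 84*(8/3 + 2*49) = 84*(8/3 + 98) = 84*(302/3) = 8456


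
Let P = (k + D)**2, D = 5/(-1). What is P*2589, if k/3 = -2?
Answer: 313269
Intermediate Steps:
D = -5 (D = 5*(-1) = -5)
k = -6 (k = 3*(-2) = -6)
P = 121 (P = (-6 - 5)**2 = (-11)**2 = 121)
P*2589 = 121*2589 = 313269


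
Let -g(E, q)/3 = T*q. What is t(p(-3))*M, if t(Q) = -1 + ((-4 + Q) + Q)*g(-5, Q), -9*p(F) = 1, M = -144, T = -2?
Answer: -784/3 ≈ -261.33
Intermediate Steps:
p(F) = -⅑ (p(F) = -⅑*1 = -⅑)
g(E, q) = 6*q (g(E, q) = -(-6)*q = 6*q)
t(Q) = -1 + 6*Q*(-4 + 2*Q) (t(Q) = -1 + ((-4 + Q) + Q)*(6*Q) = -1 + (-4 + 2*Q)*(6*Q) = -1 + 6*Q*(-4 + 2*Q))
t(p(-3))*M = (-1 - 24*(-⅑) + 12*(-⅑)²)*(-144) = (-1 + 8/3 + 12*(1/81))*(-144) = (-1 + 8/3 + 4/27)*(-144) = (49/27)*(-144) = -784/3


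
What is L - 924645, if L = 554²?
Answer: -617729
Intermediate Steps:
L = 306916
L - 924645 = 306916 - 924645 = -617729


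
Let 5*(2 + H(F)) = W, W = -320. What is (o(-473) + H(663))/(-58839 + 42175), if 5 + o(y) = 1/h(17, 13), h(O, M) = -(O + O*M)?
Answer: 16899/3966032 ≈ 0.0042609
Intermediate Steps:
h(O, M) = -O - M*O (h(O, M) = -(O + M*O) = -O - M*O)
o(y) = -1191/238 (o(y) = -5 + 1/(-1*17*(1 + 13)) = -5 + 1/(-1*17*14) = -5 + 1/(-238) = -5 - 1/238 = -1191/238)
H(F) = -66 (H(F) = -2 + (1/5)*(-320) = -2 - 64 = -66)
(o(-473) + H(663))/(-58839 + 42175) = (-1191/238 - 66)/(-58839 + 42175) = -16899/238/(-16664) = -16899/238*(-1/16664) = 16899/3966032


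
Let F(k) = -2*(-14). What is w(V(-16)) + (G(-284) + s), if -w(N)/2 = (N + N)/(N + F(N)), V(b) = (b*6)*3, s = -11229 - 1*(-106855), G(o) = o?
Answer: 6196942/65 ≈ 95338.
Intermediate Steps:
F(k) = 28
s = 95626 (s = -11229 + 106855 = 95626)
V(b) = 18*b (V(b) = (6*b)*3 = 18*b)
w(N) = -4*N/(28 + N) (w(N) = -2*(N + N)/(N + 28) = -2*2*N/(28 + N) = -4*N/(28 + N))
w(V(-16)) + (G(-284) + s) = -4*18*(-16)/(28 + 18*(-16)) + (-284 + 95626) = -4*(-288)/(28 - 288) + 95342 = -4*(-288)/(-260) + 95342 = -4*(-288)*(-1/260) + 95342 = -288/65 + 95342 = 6196942/65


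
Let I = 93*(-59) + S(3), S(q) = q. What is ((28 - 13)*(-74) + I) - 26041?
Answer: -32635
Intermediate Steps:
I = -5484 (I = 93*(-59) + 3 = -5487 + 3 = -5484)
((28 - 13)*(-74) + I) - 26041 = ((28 - 13)*(-74) - 5484) - 26041 = (15*(-74) - 5484) - 26041 = (-1110 - 5484) - 26041 = -6594 - 26041 = -32635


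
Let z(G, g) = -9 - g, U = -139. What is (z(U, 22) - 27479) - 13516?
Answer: -41026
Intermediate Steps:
(z(U, 22) - 27479) - 13516 = ((-9 - 1*22) - 27479) - 13516 = ((-9 - 22) - 27479) - 13516 = (-31 - 27479) - 13516 = -27510 - 13516 = -41026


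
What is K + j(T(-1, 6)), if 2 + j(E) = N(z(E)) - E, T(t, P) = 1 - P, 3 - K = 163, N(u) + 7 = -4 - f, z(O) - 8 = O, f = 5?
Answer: -173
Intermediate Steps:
z(O) = 8 + O
N(u) = -16 (N(u) = -7 + (-4 - 1*5) = -7 + (-4 - 5) = -7 - 9 = -16)
K = -160 (K = 3 - 1*163 = 3 - 163 = -160)
j(E) = -18 - E (j(E) = -2 + (-16 - E) = -18 - E)
K + j(T(-1, 6)) = -160 + (-18 - (1 - 1*6)) = -160 + (-18 - (1 - 6)) = -160 + (-18 - 1*(-5)) = -160 + (-18 + 5) = -160 - 13 = -173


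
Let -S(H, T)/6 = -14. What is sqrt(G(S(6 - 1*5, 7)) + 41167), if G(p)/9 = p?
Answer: sqrt(41923) ≈ 204.75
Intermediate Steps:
S(H, T) = 84 (S(H, T) = -6*(-14) = 84)
G(p) = 9*p
sqrt(G(S(6 - 1*5, 7)) + 41167) = sqrt(9*84 + 41167) = sqrt(756 + 41167) = sqrt(41923)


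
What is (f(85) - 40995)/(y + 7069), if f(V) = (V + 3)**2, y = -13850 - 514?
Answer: 33251/7295 ≈ 4.5581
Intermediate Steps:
y = -14364
f(V) = (3 + V)**2
(f(85) - 40995)/(y + 7069) = ((3 + 85)**2 - 40995)/(-14364 + 7069) = (88**2 - 40995)/(-7295) = (7744 - 40995)*(-1/7295) = -33251*(-1/7295) = 33251/7295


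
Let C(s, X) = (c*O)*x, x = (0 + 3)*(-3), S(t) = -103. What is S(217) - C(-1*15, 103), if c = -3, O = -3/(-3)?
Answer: -130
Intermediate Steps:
O = 1 (O = -3*(-⅓) = 1)
x = -9 (x = 3*(-3) = -9)
C(s, X) = 27 (C(s, X) = -3*1*(-9) = -3*(-9) = 27)
S(217) - C(-1*15, 103) = -103 - 1*27 = -103 - 27 = -130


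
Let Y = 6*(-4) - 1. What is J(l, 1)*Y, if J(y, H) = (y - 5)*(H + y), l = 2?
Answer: 225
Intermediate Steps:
J(y, H) = (-5 + y)*(H + y)
Y = -25 (Y = -24 - 1 = -25)
J(l, 1)*Y = (2² - 5*1 - 5*2 + 1*2)*(-25) = (4 - 5 - 10 + 2)*(-25) = -9*(-25) = 225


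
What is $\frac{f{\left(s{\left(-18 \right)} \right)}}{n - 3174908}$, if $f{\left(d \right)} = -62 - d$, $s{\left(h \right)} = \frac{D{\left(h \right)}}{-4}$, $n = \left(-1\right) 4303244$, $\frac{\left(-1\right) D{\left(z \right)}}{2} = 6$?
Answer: $\frac{65}{7478152} \approx 8.692 \cdot 10^{-6}$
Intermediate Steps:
$D{\left(z \right)} = -12$ ($D{\left(z \right)} = \left(-2\right) 6 = -12$)
$n = -4303244$
$s{\left(h \right)} = 3$ ($s{\left(h \right)} = - \frac{12}{-4} = \left(-12\right) \left(- \frac{1}{4}\right) = 3$)
$\frac{f{\left(s{\left(-18 \right)} \right)}}{n - 3174908} = \frac{-62 - 3}{-4303244 - 3174908} = \frac{-62 - 3}{-7478152} = \left(-65\right) \left(- \frac{1}{7478152}\right) = \frac{65}{7478152}$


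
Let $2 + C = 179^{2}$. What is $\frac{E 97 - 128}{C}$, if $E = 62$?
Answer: $\frac{5886}{32039} \approx 0.18371$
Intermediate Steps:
$C = 32039$ ($C = -2 + 179^{2} = -2 + 32041 = 32039$)
$\frac{E 97 - 128}{C} = \frac{62 \cdot 97 - 128}{32039} = \left(6014 - 128\right) \frac{1}{32039} = 5886 \cdot \frac{1}{32039} = \frac{5886}{32039}$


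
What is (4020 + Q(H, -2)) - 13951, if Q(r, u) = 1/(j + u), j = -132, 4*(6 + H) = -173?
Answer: -1330755/134 ≈ -9931.0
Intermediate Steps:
H = -197/4 (H = -6 + (¼)*(-173) = -6 - 173/4 = -197/4 ≈ -49.250)
Q(r, u) = 1/(-132 + u)
(4020 + Q(H, -2)) - 13951 = (4020 + 1/(-132 - 2)) - 13951 = (4020 + 1/(-134)) - 13951 = (4020 - 1/134) - 13951 = 538679/134 - 13951 = -1330755/134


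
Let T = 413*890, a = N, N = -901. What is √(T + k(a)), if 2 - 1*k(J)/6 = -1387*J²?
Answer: 4*√422260969 ≈ 82196.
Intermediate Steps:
a = -901
k(J) = 12 + 8322*J² (k(J) = 12 - (-8322)*J² = 12 + 8322*J²)
T = 367570
√(T + k(a)) = √(367570 + (12 + 8322*(-901)²)) = √(367570 + (12 + 8322*811801)) = √(367570 + (12 + 6755807922)) = √(367570 + 6755807934) = √6756175504 = 4*√422260969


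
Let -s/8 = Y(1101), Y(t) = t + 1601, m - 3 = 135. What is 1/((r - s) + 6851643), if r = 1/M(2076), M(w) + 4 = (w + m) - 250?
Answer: 1960/13471587641 ≈ 1.4549e-7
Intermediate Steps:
m = 138 (m = 3 + 135 = 138)
Y(t) = 1601 + t
M(w) = -116 + w (M(w) = -4 + ((w + 138) - 250) = -4 + ((138 + w) - 250) = -4 + (-112 + w) = -116 + w)
s = -21616 (s = -8*(1601 + 1101) = -8*2702 = -21616)
r = 1/1960 (r = 1/(-116 + 2076) = 1/1960 ≈ 0.00051020)
1/((r - s) + 6851643) = 1/((1/1960 - 1*(-21616)) + 6851643) = 1/((1/1960 + 21616) + 6851643) = 1/(42367361/1960 + 6851643) = 1/(13471587641/1960) = 1960/13471587641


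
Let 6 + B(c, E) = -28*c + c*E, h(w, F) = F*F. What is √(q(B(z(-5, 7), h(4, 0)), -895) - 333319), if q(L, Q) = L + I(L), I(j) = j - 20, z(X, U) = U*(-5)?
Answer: I*√331391 ≈ 575.67*I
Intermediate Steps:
z(X, U) = -5*U
I(j) = -20 + j
h(w, F) = F²
B(c, E) = -6 - 28*c + E*c (B(c, E) = -6 + (-28*c + c*E) = -6 + (-28*c + E*c) = -6 - 28*c + E*c)
q(L, Q) = -20 + 2*L (q(L, Q) = L + (-20 + L) = -20 + 2*L)
√(q(B(z(-5, 7), h(4, 0)), -895) - 333319) = √((-20 + 2*(-6 - (-140)*7 + 0²*(-5*7))) - 333319) = √((-20 + 2*(-6 - 28*(-35) + 0*(-35))) - 333319) = √((-20 + 2*(-6 + 980 + 0)) - 333319) = √((-20 + 2*974) - 333319) = √((-20 + 1948) - 333319) = √(1928 - 333319) = √(-331391) = I*√331391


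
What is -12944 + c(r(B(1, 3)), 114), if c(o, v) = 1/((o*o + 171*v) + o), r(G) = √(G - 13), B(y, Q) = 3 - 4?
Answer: (-12944*√14 + 252149119*I)/(√14 - 19480*I) ≈ -12944.0 - 1.1176e-8*I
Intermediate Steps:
B(y, Q) = -1
r(G) = √(-13 + G)
c(o, v) = 1/(o + o² + 171*v) (c(o, v) = 1/((o² + 171*v) + o) = 1/(o + o² + 171*v))
-12944 + c(r(B(1, 3)), 114) = -12944 + 1/(√(-13 - 1) + (√(-13 - 1))² + 171*114) = -12944 + 1/(√(-14) + (√(-14))² + 19494) = -12944 + 1/(I*√14 + (I*√14)² + 19494) = -12944 + 1/(I*√14 - 14 + 19494) = -12944 + 1/(19480 + I*√14)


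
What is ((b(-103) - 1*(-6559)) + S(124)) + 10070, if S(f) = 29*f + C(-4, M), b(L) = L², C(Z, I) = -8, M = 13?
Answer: 30826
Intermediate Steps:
S(f) = -8 + 29*f (S(f) = 29*f - 8 = -8 + 29*f)
((b(-103) - 1*(-6559)) + S(124)) + 10070 = (((-103)² - 1*(-6559)) + (-8 + 29*124)) + 10070 = ((10609 + 6559) + (-8 + 3596)) + 10070 = (17168 + 3588) + 10070 = 20756 + 10070 = 30826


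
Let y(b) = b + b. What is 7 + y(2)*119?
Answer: 483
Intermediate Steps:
y(b) = 2*b
7 + y(2)*119 = 7 + (2*2)*119 = 7 + 4*119 = 7 + 476 = 483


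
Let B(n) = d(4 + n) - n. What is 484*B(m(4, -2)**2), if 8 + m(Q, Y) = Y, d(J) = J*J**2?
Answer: 544385776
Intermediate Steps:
d(J) = J**3
m(Q, Y) = -8 + Y
B(n) = (4 + n)**3 - n
484*B(m(4, -2)**2) = 484*((4 + (-8 - 2)**2)**3 - (-8 - 2)**2) = 484*((4 + (-10)**2)**3 - 1*(-10)**2) = 484*((4 + 100)**3 - 1*100) = 484*(104**3 - 100) = 484*(1124864 - 100) = 484*1124764 = 544385776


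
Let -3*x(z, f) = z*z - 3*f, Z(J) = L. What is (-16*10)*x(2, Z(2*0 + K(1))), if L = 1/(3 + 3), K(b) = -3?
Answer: 560/3 ≈ 186.67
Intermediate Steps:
L = ⅙ (L = 1/6 = ⅙ ≈ 0.16667)
Z(J) = ⅙
x(z, f) = f - z²/3 (x(z, f) = -(z*z - 3*f)/3 = -(z² - 3*f)/3 = f - z²/3)
(-16*10)*x(2, Z(2*0 + K(1))) = (-16*10)*(⅙ - ⅓*2²) = -160*(⅙ - ⅓*4) = -160*(⅙ - 4/3) = -160*(-7/6) = 560/3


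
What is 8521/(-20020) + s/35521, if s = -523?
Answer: -313144901/711130420 ≈ -0.44035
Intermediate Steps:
8521/(-20020) + s/35521 = 8521/(-20020) - 523/35521 = 8521*(-1/20020) - 523*1/35521 = -8521/20020 - 523/35521 = -313144901/711130420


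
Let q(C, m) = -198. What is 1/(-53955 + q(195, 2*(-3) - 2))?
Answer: -1/54153 ≈ -1.8466e-5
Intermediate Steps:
1/(-53955 + q(195, 2*(-3) - 2)) = 1/(-53955 - 198) = 1/(-54153) = -1/54153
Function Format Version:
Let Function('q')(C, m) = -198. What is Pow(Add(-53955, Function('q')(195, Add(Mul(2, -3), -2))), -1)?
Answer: Rational(-1, 54153) ≈ -1.8466e-5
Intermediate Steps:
Pow(Add(-53955, Function('q')(195, Add(Mul(2, -3), -2))), -1) = Pow(Add(-53955, -198), -1) = Pow(-54153, -1) = Rational(-1, 54153)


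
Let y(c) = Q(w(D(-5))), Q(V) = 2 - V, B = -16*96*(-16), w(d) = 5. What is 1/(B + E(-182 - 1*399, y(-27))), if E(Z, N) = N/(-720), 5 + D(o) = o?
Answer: 240/5898241 ≈ 4.0690e-5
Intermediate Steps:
D(o) = -5 + o
B = 24576 (B = -1536*(-16) = 24576)
y(c) = -3 (y(c) = 2 - 1*5 = 2 - 5 = -3)
E(Z, N) = -N/720 (E(Z, N) = N*(-1/720) = -N/720)
1/(B + E(-182 - 1*399, y(-27))) = 1/(24576 - 1/720*(-3)) = 1/(24576 + 1/240) = 1/(5898241/240) = 240/5898241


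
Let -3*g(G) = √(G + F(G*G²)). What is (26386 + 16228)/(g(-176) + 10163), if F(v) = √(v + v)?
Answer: 127842/(30489 - 4*√11*√(-1 + 4*I*√22)) ≈ 4.1985 + 0.0057539*I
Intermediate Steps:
F(v) = √2*√v (F(v) = √(2*v) = √2*√v)
g(G) = -√(G + √2*√(G³))/3 (g(G) = -√(G + √2*√(G*G²))/3 = -√(G + √2*√(G³))/3)
(26386 + 16228)/(g(-176) + 10163) = (26386 + 16228)/(-√(-176 + √2*√((-176)³))/3 + 10163) = 42614/(-√(-176 + √2*√(-5451776))/3 + 10163) = 42614/(-√(-176 + √2*(704*I*√11))/3 + 10163) = 42614/(-√(-176 + 704*I*√22)/3 + 10163) = 42614/(10163 - √(-176 + 704*I*√22)/3)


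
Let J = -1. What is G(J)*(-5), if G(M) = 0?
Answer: 0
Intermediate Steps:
G(J)*(-5) = 0*(-5) = 0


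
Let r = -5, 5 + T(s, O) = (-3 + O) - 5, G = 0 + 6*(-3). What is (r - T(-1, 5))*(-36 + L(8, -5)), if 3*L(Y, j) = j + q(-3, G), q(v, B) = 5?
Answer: -108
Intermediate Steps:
G = -18 (G = 0 - 18 = -18)
T(s, O) = -13 + O (T(s, O) = -5 + ((-3 + O) - 5) = -5 + (-8 + O) = -13 + O)
L(Y, j) = 5/3 + j/3 (L(Y, j) = (j + 5)/3 = (5 + j)/3 = 5/3 + j/3)
(r - T(-1, 5))*(-36 + L(8, -5)) = (-5 - (-13 + 5))*(-36 + (5/3 + (1/3)*(-5))) = (-5 - 1*(-8))*(-36 + (5/3 - 5/3)) = (-5 + 8)*(-36 + 0) = 3*(-36) = -108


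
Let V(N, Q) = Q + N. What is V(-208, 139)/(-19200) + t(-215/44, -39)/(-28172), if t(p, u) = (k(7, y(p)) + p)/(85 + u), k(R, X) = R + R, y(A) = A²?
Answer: 40903017/11404025600 ≈ 0.0035867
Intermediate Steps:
k(R, X) = 2*R
t(p, u) = (14 + p)/(85 + u) (t(p, u) = (2*7 + p)/(85 + u) = (14 + p)/(85 + u))
V(N, Q) = N + Q
V(-208, 139)/(-19200) + t(-215/44, -39)/(-28172) = (-208 + 139)/(-19200) + ((14 - 215/44)/(85 - 39))/(-28172) = -69*(-1/19200) + ((14 - 215*1/44)/46)*(-1/28172) = 23/6400 + ((14 - 215/44)/46)*(-1/28172) = 23/6400 + ((1/46)*(401/44))*(-1/28172) = 23/6400 + (401/2024)*(-1/28172) = 23/6400 - 401/57020128 = 40903017/11404025600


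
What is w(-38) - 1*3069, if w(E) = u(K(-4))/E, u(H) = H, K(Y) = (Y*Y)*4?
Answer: -58343/19 ≈ -3070.7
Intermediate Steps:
K(Y) = 4*Y**2 (K(Y) = Y**2*4 = 4*Y**2)
w(E) = 64/E (w(E) = (4*(-4)**2)/E = (4*16)/E = 64/E)
w(-38) - 1*3069 = 64/(-38) - 1*3069 = 64*(-1/38) - 3069 = -32/19 - 3069 = -58343/19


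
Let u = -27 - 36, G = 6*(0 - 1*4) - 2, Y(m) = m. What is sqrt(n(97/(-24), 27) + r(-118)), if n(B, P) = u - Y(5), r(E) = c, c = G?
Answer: I*sqrt(94) ≈ 9.6954*I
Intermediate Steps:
G = -26 (G = 6*(0 - 4) - 2 = 6*(-4) - 2 = -24 - 2 = -26)
c = -26
u = -63
r(E) = -26
n(B, P) = -68 (n(B, P) = -63 - 1*5 = -63 - 5 = -68)
sqrt(n(97/(-24), 27) + r(-118)) = sqrt(-68 - 26) = sqrt(-94) = I*sqrt(94)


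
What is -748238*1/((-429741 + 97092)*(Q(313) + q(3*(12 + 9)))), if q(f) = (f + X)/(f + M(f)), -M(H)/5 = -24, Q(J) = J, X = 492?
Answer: 1342427/188611983 ≈ 0.0071174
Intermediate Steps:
M(H) = 120 (M(H) = -5*(-24) = 120)
q(f) = (492 + f)/(120 + f) (q(f) = (f + 492)/(f + 120) = (492 + f)/(120 + f))
-748238*1/((-429741 + 97092)*(Q(313) + q(3*(12 + 9)))) = -748238*1/((-429741 + 97092)*(313 + (492 + 3*(12 + 9))/(120 + 3*(12 + 9)))) = -748238*(-1/(332649*(313 + (492 + 3*21)/(120 + 3*21)))) = -748238*(-1/(332649*(313 + (492 + 63)/(120 + 63)))) = -748238*(-1/(332649*(313 + 555/183))) = -748238*(-1/(332649*(313 + (1/183)*555))) = -748238*(-1/(332649*(313 + 185/61))) = -748238/((-332649*19278/61)) = -748238/(-6412807422/61) = -748238*(-61/6412807422) = 1342427/188611983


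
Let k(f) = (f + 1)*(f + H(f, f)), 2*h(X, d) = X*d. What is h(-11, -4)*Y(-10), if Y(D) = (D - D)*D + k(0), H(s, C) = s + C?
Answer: 0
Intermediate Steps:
H(s, C) = C + s
h(X, d) = X*d/2 (h(X, d) = (X*d)/2 = X*d/2)
k(f) = 3*f*(1 + f) (k(f) = (f + 1)*(f + (f + f)) = (1 + f)*(f + 2*f) = (1 + f)*(3*f) = 3*f*(1 + f))
Y(D) = 0 (Y(D) = (D - D)*D + 3*0*(1 + 0) = 0*D + 3*0*1 = 0 + 0 = 0)
h(-11, -4)*Y(-10) = ((½)*(-11)*(-4))*0 = 22*0 = 0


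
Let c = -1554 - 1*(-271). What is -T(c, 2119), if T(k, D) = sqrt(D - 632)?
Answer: -sqrt(1487) ≈ -38.562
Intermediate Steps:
c = -1283 (c = -1554 + 271 = -1283)
T(k, D) = sqrt(-632 + D)
-T(c, 2119) = -sqrt(-632 + 2119) = -sqrt(1487)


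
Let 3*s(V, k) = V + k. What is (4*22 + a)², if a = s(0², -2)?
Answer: 68644/9 ≈ 7627.1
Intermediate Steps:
s(V, k) = V/3 + k/3 (s(V, k) = (V + k)/3 = V/3 + k/3)
a = -⅔ (a = (⅓)*0² + (⅓)*(-2) = (⅓)*0 - ⅔ = 0 - ⅔ = -⅔ ≈ -0.66667)
(4*22 + a)² = (4*22 - ⅔)² = (88 - ⅔)² = (262/3)² = 68644/9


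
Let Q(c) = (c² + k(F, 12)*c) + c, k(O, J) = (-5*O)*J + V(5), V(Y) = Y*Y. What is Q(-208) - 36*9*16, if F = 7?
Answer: 120032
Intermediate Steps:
V(Y) = Y²
k(O, J) = 25 - 5*J*O (k(O, J) = (-5*O)*J + 5² = -5*J*O + 25 = 25 - 5*J*O)
Q(c) = c² - 394*c (Q(c) = (c² + (25 - 5*12*7)*c) + c = (c² + (25 - 420)*c) + c = (c² - 395*c) + c = c² - 394*c)
Q(-208) - 36*9*16 = -208*(-394 - 208) - 36*9*16 = -208*(-602) - 324*16 = 125216 - 5184 = 120032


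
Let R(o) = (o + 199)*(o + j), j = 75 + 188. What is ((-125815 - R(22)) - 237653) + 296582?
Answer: -129871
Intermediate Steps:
j = 263
R(o) = (199 + o)*(263 + o) (R(o) = (o + 199)*(o + 263) = (199 + o)*(263 + o))
((-125815 - R(22)) - 237653) + 296582 = ((-125815 - (52337 + 22² + 462*22)) - 237653) + 296582 = ((-125815 - (52337 + 484 + 10164)) - 237653) + 296582 = ((-125815 - 1*62985) - 237653) + 296582 = ((-125815 - 62985) - 237653) + 296582 = (-188800 - 237653) + 296582 = -426453 + 296582 = -129871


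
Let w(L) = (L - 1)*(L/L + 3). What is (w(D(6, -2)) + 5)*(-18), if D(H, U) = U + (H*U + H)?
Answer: 558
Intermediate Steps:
D(H, U) = H + U + H*U (D(H, U) = U + (H + H*U) = H + U + H*U)
w(L) = -4 + 4*L (w(L) = (-1 + L)*(1 + 3) = (-1 + L)*4 = -4 + 4*L)
(w(D(6, -2)) + 5)*(-18) = ((-4 + 4*(6 - 2 + 6*(-2))) + 5)*(-18) = ((-4 + 4*(6 - 2 - 12)) + 5)*(-18) = ((-4 + 4*(-8)) + 5)*(-18) = ((-4 - 32) + 5)*(-18) = (-36 + 5)*(-18) = -31*(-18) = 558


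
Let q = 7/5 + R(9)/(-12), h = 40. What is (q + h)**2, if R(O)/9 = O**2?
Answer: 149769/400 ≈ 374.42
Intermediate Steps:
R(O) = 9*O**2
q = -1187/20 (q = 7/5 + (9*9**2)/(-12) = 7*(1/5) + (9*81)*(-1/12) = 7/5 + 729*(-1/12) = 7/5 - 243/4 = -1187/20 ≈ -59.350)
(q + h)**2 = (-1187/20 + 40)**2 = (-387/20)**2 = 149769/400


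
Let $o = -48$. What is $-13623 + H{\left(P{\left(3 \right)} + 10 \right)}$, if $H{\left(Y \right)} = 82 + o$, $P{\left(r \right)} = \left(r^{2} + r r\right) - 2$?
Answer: $-13589$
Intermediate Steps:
$P{\left(r \right)} = -2 + 2 r^{2}$ ($P{\left(r \right)} = \left(r^{2} + r^{2}\right) - 2 = 2 r^{2} - 2 = -2 + 2 r^{2}$)
$H{\left(Y \right)} = 34$ ($H{\left(Y \right)} = 82 - 48 = 34$)
$-13623 + H{\left(P{\left(3 \right)} + 10 \right)} = -13623 + 34 = -13589$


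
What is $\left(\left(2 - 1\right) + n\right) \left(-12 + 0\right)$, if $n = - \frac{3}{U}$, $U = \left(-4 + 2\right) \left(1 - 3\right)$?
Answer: $-3$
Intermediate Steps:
$U = 4$ ($U = \left(-2\right) \left(-2\right) = 4$)
$n = - \frac{3}{4} \approx -0.75$
$\left(\left(2 - 1\right) + n\right) \left(-12 + 0\right) = \left(\left(2 - 1\right) - \frac{3}{4}\right) \left(-12 + 0\right) = \left(1 - \frac{3}{4}\right) \left(-12\right) = \frac{1}{4} \left(-12\right) = -3$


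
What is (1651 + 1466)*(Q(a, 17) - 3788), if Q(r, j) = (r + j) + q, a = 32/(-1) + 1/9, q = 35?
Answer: -35233529/3 ≈ -1.1745e+7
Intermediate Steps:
a = -287/9 (a = 32*(-1) + 1*(⅑) = -32 + ⅑ = -287/9 ≈ -31.889)
Q(r, j) = 35 + j + r (Q(r, j) = (r + j) + 35 = (j + r) + 35 = 35 + j + r)
(1651 + 1466)*(Q(a, 17) - 3788) = (1651 + 1466)*((35 + 17 - 287/9) - 3788) = 3117*(181/9 - 3788) = 3117*(-33911/9) = -35233529/3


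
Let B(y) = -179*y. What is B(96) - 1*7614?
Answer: -24798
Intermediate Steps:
B(96) - 1*7614 = -179*96 - 1*7614 = -17184 - 7614 = -24798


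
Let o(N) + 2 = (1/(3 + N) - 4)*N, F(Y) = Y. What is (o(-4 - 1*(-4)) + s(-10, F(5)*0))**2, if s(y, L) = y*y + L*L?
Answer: 9604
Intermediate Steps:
o(N) = -2 + N*(-4 + 1/(3 + N)) (o(N) = -2 + (1/(3 + N) - 4)*N = -2 + (-4 + 1/(3 + N))*N = -2 + N*(-4 + 1/(3 + N)))
s(y, L) = L**2 + y**2 (s(y, L) = y**2 + L**2 = L**2 + y**2)
(o(-4 - 1*(-4)) + s(-10, F(5)*0))**2 = ((-6 - 13*(-4 - 1*(-4)) - 4*(-4 - 1*(-4))**2)/(3 + (-4 - 1*(-4))) + ((5*0)**2 + (-10)**2))**2 = ((-6 - 13*(-4 + 4) - 4*(-4 + 4)**2)/(3 + (-4 + 4)) + (0**2 + 100))**2 = ((-6 - 13*0 - 4*0**2)/(3 + 0) + (0 + 100))**2 = ((-6 + 0 - 4*0)/3 + 100)**2 = ((-6 + 0 + 0)/3 + 100)**2 = ((1/3)*(-6) + 100)**2 = (-2 + 100)**2 = 98**2 = 9604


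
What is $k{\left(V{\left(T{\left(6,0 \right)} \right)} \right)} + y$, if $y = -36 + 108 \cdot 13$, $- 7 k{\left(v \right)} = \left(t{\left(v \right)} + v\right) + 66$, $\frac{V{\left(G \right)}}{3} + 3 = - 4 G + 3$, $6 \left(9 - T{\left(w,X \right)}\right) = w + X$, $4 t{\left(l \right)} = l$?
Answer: $\frac{9630}{7} \approx 1375.7$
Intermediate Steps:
$t{\left(l \right)} = \frac{l}{4}$
$T{\left(w,X \right)} = 9 - \frac{X}{6} - \frac{w}{6}$ ($T{\left(w,X \right)} = 9 - \frac{w + X}{6} = 9 - \frac{X + w}{6} = 9 - \left(\frac{X}{6} + \frac{w}{6}\right) = 9 - \frac{X}{6} - \frac{w}{6}$)
$V{\left(G \right)} = - 12 G$ ($V{\left(G \right)} = -9 + 3 \left(- 4 G + 3\right) = -9 + 3 \left(3 - 4 G\right) = -9 - \left(-9 + 12 G\right) = - 12 G$)
$k{\left(v \right)} = - \frac{66}{7} - \frac{5 v}{28}$ ($k{\left(v \right)} = - \frac{\left(\frac{v}{4} + v\right) + 66}{7} = - \frac{\frac{5 v}{4} + 66}{7} = - \frac{66 + \frac{5 v}{4}}{7} = - \frac{66}{7} - \frac{5 v}{28}$)
$y = 1368$ ($y = -36 + 1404 = 1368$)
$k{\left(V{\left(T{\left(6,0 \right)} \right)} \right)} + y = \left(- \frac{66}{7} - \frac{5 \left(- 12 \left(9 - 0 - 1\right)\right)}{28}\right) + 1368 = \left(- \frac{66}{7} - \frac{5 \left(- 12 \left(9 + 0 - 1\right)\right)}{28}\right) + 1368 = \left(- \frac{66}{7} - \frac{5 \left(\left(-12\right) 8\right)}{28}\right) + 1368 = \left(- \frac{66}{7} - - \frac{120}{7}\right) + 1368 = \left(- \frac{66}{7} + \frac{120}{7}\right) + 1368 = \frac{54}{7} + 1368 = \frac{9630}{7}$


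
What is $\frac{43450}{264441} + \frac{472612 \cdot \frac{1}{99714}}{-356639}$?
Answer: $\frac{257506605191468}{1567337454565581} \approx 0.1643$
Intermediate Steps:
$\frac{43450}{264441} + \frac{472612 \cdot \frac{1}{99714}}{-356639} = 43450 \cdot \frac{1}{264441} + 472612 \cdot \frac{1}{99714} \left(- \frac{1}{356639}\right) = \frac{43450}{264441} + \frac{236306}{49857} \left(- \frac{1}{356639}\right) = \frac{43450}{264441} - \frac{236306}{17780950623} = \frac{257506605191468}{1567337454565581}$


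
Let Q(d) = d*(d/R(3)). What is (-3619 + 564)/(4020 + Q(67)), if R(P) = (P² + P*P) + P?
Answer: -64155/88909 ≈ -0.72158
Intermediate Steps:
R(P) = P + 2*P² (R(P) = (P² + P²) + P = 2*P² + P = P + 2*P²)
Q(d) = d²/21 (Q(d) = d*(d/((3*(1 + 2*3)))) = d*(d/((3*(1 + 6)))) = d*(d/((3*7))) = d*(d/21) = d²/21)
(-3619 + 564)/(4020 + Q(67)) = (-3619 + 564)/(4020 + (1/21)*67²) = -3055/(4020 + (1/21)*4489) = -3055/(4020 + 4489/21) = -3055/88909/21 = -3055*21/88909 = -64155/88909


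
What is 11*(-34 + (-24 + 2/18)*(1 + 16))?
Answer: -43571/9 ≈ -4841.2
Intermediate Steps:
11*(-34 + (-24 + 2/18)*(1 + 16)) = 11*(-34 + (-24 + 2*(1/18))*17) = 11*(-34 + (-24 + ⅑)*17) = 11*(-34 - 215/9*17) = 11*(-34 - 3655/9) = 11*(-3961/9) = -43571/9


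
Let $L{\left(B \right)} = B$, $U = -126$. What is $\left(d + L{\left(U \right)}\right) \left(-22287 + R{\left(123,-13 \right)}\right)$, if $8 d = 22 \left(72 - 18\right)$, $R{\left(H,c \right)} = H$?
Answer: $-498690$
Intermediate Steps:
$d = \frac{297}{2}$ ($d = \frac{22 \left(72 - 18\right)}{8} = \frac{22 \cdot 54}{8} = \frac{1}{8} \cdot 1188 = \frac{297}{2} \approx 148.5$)
$\left(d + L{\left(U \right)}\right) \left(-22287 + R{\left(123,-13 \right)}\right) = \left(\frac{297}{2} - 126\right) \left(-22287 + 123\right) = \frac{45}{2} \left(-22164\right) = -498690$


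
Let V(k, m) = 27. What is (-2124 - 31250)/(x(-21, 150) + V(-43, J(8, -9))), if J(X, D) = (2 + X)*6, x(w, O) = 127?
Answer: -1517/7 ≈ -216.71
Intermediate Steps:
J(X, D) = 12 + 6*X
(-2124 - 31250)/(x(-21, 150) + V(-43, J(8, -9))) = (-2124 - 31250)/(127 + 27) = -33374/154 = -33374*1/154 = -1517/7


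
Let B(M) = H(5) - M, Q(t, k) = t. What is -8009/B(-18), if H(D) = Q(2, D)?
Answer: -8009/20 ≈ -400.45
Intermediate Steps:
H(D) = 2
B(M) = 2 - M
-8009/B(-18) = -8009/(2 - 1*(-18)) = -8009/(2 + 18) = -8009/20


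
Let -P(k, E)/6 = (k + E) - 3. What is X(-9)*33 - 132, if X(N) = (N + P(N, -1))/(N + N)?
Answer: -517/2 ≈ -258.50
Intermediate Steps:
P(k, E) = 18 - 6*E - 6*k (P(k, E) = -6*((k + E) - 3) = -6*((E + k) - 3) = -6*(-3 + E + k) = 18 - 6*E - 6*k)
X(N) = (24 - 5*N)/(2*N) (X(N) = (N + (18 - 6*(-1) - 6*N))/(N + N) = (N + (18 + 6 - 6*N))/((2*N)) = (N + (24 - 6*N))*(1/(2*N)) = (24 - 5*N)*(1/(2*N)) = (24 - 5*N)/(2*N))
X(-9)*33 - 132 = (-5/2 + 12/(-9))*33 - 132 = (-5/2 + 12*(-⅑))*33 - 132 = (-5/2 - 4/3)*33 - 132 = -23/6*33 - 132 = -253/2 - 132 = -517/2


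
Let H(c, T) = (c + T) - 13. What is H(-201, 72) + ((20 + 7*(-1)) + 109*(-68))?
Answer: -7541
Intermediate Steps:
H(c, T) = -13 + T + c (H(c, T) = (T + c) - 13 = -13 + T + c)
H(-201, 72) + ((20 + 7*(-1)) + 109*(-68)) = (-13 + 72 - 201) + ((20 + 7*(-1)) + 109*(-68)) = -142 + ((20 - 7) - 7412) = -142 + (13 - 7412) = -142 - 7399 = -7541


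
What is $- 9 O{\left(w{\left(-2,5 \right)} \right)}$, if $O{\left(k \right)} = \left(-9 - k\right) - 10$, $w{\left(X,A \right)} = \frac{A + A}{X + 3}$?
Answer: $261$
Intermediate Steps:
$w{\left(X,A \right)} = \frac{2 A}{3 + X}$
$O{\left(k \right)} = -19 - k$
$- 9 O{\left(w{\left(-2,5 \right)} \right)} = - 9 \left(-19 - 2 \cdot 5 \frac{1}{3 - 2}\right) = - 9 \left(-19 - 2 \cdot 5 \cdot 1^{-1}\right) = - 9 \left(-19 - 2 \cdot 5 \cdot 1\right) = - 9 \left(-19 - 10\right) = \left(-9\right) \left(-29\right) = 261$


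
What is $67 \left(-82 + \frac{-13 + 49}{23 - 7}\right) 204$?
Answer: $-1090023$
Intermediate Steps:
$67 \left(-82 + \frac{-13 + 49}{23 - 7}\right) 204 = 67 \left(-82 + \frac{36}{16}\right) 204 = 67 \left(-82 + 36 \cdot \frac{1}{16}\right) 204 = 67 \left(-82 + \frac{9}{4}\right) 204 = 67 \left(- \frac{319}{4}\right) 204 = \left(- \frac{21373}{4}\right) 204 = -1090023$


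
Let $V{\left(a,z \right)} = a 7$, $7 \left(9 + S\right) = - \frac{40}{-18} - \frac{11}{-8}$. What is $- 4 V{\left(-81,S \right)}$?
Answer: $2268$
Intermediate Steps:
$S = - \frac{611}{72}$ ($S = -9 + \frac{- \frac{40}{-18} - \frac{11}{-8}}{7} = -9 + \frac{\left(-40\right) \left(- \frac{1}{18}\right) - - \frac{11}{8}}{7} = -9 + \frac{\frac{20}{9} + \frac{11}{8}}{7} = -9 + \frac{1}{7} \cdot \frac{259}{72} = -9 + \frac{37}{72} = - \frac{611}{72} \approx -8.4861$)
$V{\left(a,z \right)} = 7 a$
$- 4 V{\left(-81,S \right)} = - 4 \cdot 7 \left(-81\right) = \left(-4\right) \left(-567\right) = 2268$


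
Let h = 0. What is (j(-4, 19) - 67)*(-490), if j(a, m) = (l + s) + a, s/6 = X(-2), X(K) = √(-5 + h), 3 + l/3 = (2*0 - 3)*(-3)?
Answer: 25970 - 2940*I*√5 ≈ 25970.0 - 6574.0*I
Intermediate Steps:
l = 18 (l = -9 + 3*((2*0 - 3)*(-3)) = -9 + 3*((0 - 3)*(-3)) = -9 + 3*(-3*(-3)) = -9 + 3*9 = -9 + 27 = 18)
X(K) = I*√5 (X(K) = √(-5 + 0) = √(-5) = I*√5)
s = 6*I*√5 (s = 6*(I*√5) = 6*I*√5 ≈ 13.416*I)
j(a, m) = 18 + a + 6*I*√5 (j(a, m) = (18 + 6*I*√5) + a = 18 + a + 6*I*√5)
(j(-4, 19) - 67)*(-490) = ((18 - 4 + 6*I*√5) - 67)*(-490) = ((14 + 6*I*√5) - 67)*(-490) = (-53 + 6*I*√5)*(-490) = 25970 - 2940*I*√5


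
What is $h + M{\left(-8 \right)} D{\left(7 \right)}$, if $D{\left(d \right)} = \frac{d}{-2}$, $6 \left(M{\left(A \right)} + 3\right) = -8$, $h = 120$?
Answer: $\frac{811}{6} \approx 135.17$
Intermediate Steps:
$M{\left(A \right)} = - \frac{13}{3}$ ($M{\left(A \right)} = -3 + \frac{1}{6} \left(-8\right) = -3 - \frac{4}{3} = - \frac{13}{3}$)
$D{\left(d \right)} = - \frac{d}{2}$ ($D{\left(d \right)} = d \left(- \frac{1}{2}\right) = - \frac{d}{2}$)
$h + M{\left(-8 \right)} D{\left(7 \right)} = 120 - \frac{13 \left(\left(- \frac{1}{2}\right) 7\right)}{3} = 120 - - \frac{91}{6} = 120 + \frac{91}{6} = \frac{811}{6}$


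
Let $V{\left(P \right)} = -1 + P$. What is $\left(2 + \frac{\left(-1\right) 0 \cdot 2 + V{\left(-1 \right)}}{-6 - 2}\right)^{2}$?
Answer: $\frac{81}{16} \approx 5.0625$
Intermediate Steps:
$\left(2 + \frac{\left(-1\right) 0 \cdot 2 + V{\left(-1 \right)}}{-6 - 2}\right)^{2} = \left(2 + \frac{\left(-1\right) 0 \cdot 2 - 2}{-6 - 2}\right)^{2} = \left(2 + \frac{0 \cdot 2 - 2}{-8}\right)^{2} = \left(2 + \left(0 - 2\right) \left(- \frac{1}{8}\right)\right)^{2} = \left(2 - - \frac{1}{4}\right)^{2} = \left(2 + \frac{1}{4}\right)^{2} = \left(\frac{9}{4}\right)^{2} = \frac{81}{16}$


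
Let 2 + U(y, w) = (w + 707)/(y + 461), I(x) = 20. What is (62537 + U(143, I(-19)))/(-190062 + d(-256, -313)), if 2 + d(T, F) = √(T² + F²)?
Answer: -1794768032372/5454748249241 - 37771867*√163505/21818992996964 ≈ -0.32973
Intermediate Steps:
U(y, w) = -2 + (707 + w)/(461 + y) (U(y, w) = -2 + (w + 707)/(y + 461) = -2 + (707 + w)/(461 + y))
d(T, F) = -2 + √(F² + T²) (d(T, F) = -2 + √(T² + F²) = -2 + √(F² + T²))
(62537 + U(143, I(-19)))/(-190062 + d(-256, -313)) = (62537 + (-215 + 20 - 2*143)/(461 + 143))/(-190062 + (-2 + √((-313)² + (-256)²))) = (62537 + (-215 + 20 - 286)/604)/(-190062 + (-2 + √(97969 + 65536))) = (62537 + (1/604)*(-481))/(-190062 + (-2 + √163505)) = (62537 - 481/604)/(-190064 + √163505) = 37771867/(604*(-190064 + √163505))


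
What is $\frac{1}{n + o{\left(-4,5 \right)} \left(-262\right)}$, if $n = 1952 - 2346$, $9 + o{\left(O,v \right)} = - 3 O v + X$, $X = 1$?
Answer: $- \frac{1}{14018} \approx -7.1337 \cdot 10^{-5}$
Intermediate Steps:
$o{\left(O,v \right)} = -8 - 3 O v$ ($o{\left(O,v \right)} = -9 + \left(- 3 O v + 1\right) = -9 - \left(-1 + 3 O v\right) = -8 - 3 O v$)
$n = -394$
$\frac{1}{n + o{\left(-4,5 \right)} \left(-262\right)} = \frac{1}{-394 + \left(-8 - \left(-12\right) 5\right) \left(-262\right)} = \frac{1}{-394 + \left(-8 + 60\right) \left(-262\right)} = \frac{1}{-394 + 52 \left(-262\right)} = \frac{1}{-394 - 13624} = \frac{1}{-14018} = - \frac{1}{14018}$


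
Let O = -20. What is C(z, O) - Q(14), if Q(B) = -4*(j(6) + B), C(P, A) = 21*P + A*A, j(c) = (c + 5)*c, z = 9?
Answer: 909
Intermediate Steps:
j(c) = c*(5 + c) (j(c) = (5 + c)*c = c*(5 + c))
C(P, A) = A² + 21*P (C(P, A) = 21*P + A² = A² + 21*P)
Q(B) = -264 - 4*B (Q(B) = -4*(6*(5 + 6) + B) = -4*(6*11 + B) = -4*(66 + B) = -264 - 4*B)
C(z, O) - Q(14) = ((-20)² + 21*9) - (-264 - 4*14) = (400 + 189) - (-264 - 56) = 589 - 1*(-320) = 589 + 320 = 909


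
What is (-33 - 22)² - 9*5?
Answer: 2980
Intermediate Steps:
(-33 - 22)² - 9*5 = (-55)² - 1*45 = 3025 - 45 = 2980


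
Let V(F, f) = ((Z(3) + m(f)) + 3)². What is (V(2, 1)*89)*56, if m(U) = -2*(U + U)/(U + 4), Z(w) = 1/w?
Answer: 7196896/225 ≈ 31986.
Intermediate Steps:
m(U) = -4*U/(4 + U) (m(U) = -2*2*U/(4 + U) = -4*U/(4 + U))
V(F, f) = (10/3 - 4*f/(4 + f))² (V(F, f) = ((1/3 - 4*f/(4 + f)) + 3)² = ((⅓ - 4*f/(4 + f)) + 3)² = (10/3 - 4*f/(4 + f))²)
(V(2, 1)*89)*56 = ((4*(20 - 1*1)²/(9*(4 + 1)²))*89)*56 = (((4/9)*(20 - 1)²/5²)*89)*56 = (((4/9)*(1/25)*19²)*89)*56 = (((4/9)*(1/25)*361)*89)*56 = ((1444/225)*89)*56 = (128516/225)*56 = 7196896/225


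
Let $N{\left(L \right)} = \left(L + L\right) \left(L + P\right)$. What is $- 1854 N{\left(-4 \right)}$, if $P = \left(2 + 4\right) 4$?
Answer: $296640$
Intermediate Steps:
$P = 24$ ($P = 6 \cdot 4 = 24$)
$N{\left(L \right)} = 2 L \left(24 + L\right)$ ($N{\left(L \right)} = \left(L + L\right) \left(L + 24\right) = 2 L \left(24 + L\right)$)
$- 1854 N{\left(-4 \right)} = - 1854 \cdot 2 \left(-4\right) \left(24 - 4\right) = - 1854 \cdot 2 \left(-4\right) 20 = \left(-1854\right) \left(-160\right) = 296640$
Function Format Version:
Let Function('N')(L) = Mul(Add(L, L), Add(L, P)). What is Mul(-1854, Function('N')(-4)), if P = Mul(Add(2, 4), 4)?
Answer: 296640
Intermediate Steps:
P = 24 (P = Mul(6, 4) = 24)
Function('N')(L) = Mul(2, L, Add(24, L)) (Function('N')(L) = Mul(Add(L, L), Add(L, 24)) = Mul(Mul(2, L), Add(24, L)) = Mul(2, L, Add(24, L)))
Mul(-1854, Function('N')(-4)) = Mul(-1854, Mul(2, -4, Add(24, -4))) = Mul(-1854, Mul(2, -4, 20)) = Mul(-1854, -160) = 296640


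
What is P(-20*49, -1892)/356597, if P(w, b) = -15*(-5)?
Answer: 75/356597 ≈ 0.00021032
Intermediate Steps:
P(w, b) = 75
P(-20*49, -1892)/356597 = 75/356597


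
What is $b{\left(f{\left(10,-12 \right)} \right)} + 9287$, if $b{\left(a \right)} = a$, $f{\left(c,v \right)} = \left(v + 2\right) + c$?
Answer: $9287$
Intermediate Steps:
$f{\left(c,v \right)} = 2 + c + v$ ($f{\left(c,v \right)} = \left(2 + v\right) + c = 2 + c + v$)
$b{\left(f{\left(10,-12 \right)} \right)} + 9287 = \left(2 + 10 - 12\right) + 9287 = 0 + 9287 = 9287$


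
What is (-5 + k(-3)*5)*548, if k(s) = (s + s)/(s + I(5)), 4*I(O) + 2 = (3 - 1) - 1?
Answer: 30140/13 ≈ 2318.5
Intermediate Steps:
I(O) = -1/4 (I(O) = -1/2 + ((3 - 1) - 1)/4 = -1/2 + (2 - 1)/4 = -1/2 + (1/4)*1 = -1/2 + 1/4 = -1/4)
k(s) = 2*s/(-1/4 + s) (k(s) = (s + s)/(s - 1/4) = (2*s)/(-1/4 + s) = 2*s/(-1/4 + s))
(-5 + k(-3)*5)*548 = (-5 + (8*(-3)/(-1 + 4*(-3)))*5)*548 = (-5 + (8*(-3)/(-1 - 12))*5)*548 = (-5 + (8*(-3)/(-13))*5)*548 = (-5 + (8*(-3)*(-1/13))*5)*548 = (-5 + (24/13)*5)*548 = (-5 + 120/13)*548 = (55/13)*548 = 30140/13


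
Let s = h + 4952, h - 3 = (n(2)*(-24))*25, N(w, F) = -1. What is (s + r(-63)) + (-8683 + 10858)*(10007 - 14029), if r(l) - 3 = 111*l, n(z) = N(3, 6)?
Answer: -8749285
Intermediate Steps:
n(z) = -1
h = 603 (h = 3 - 1*(-24)*25 = 3 + 24*25 = 3 + 600 = 603)
r(l) = 3 + 111*l
s = 5555 (s = 603 + 4952 = 5555)
(s + r(-63)) + (-8683 + 10858)*(10007 - 14029) = (5555 + (3 + 111*(-63))) + (-8683 + 10858)*(10007 - 14029) = (5555 + (3 - 6993)) + 2175*(-4022) = (5555 - 6990) - 8747850 = -1435 - 8747850 = -8749285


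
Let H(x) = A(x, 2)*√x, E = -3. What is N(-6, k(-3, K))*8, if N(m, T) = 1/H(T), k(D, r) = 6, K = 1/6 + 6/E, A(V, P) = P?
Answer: 2*√6/3 ≈ 1.6330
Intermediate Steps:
H(x) = 2*√x
K = -11/6 (K = 1/6 + 6/(-3) = 1*(⅙) + 6*(-⅓) = ⅙ - 2 = -11/6 ≈ -1.8333)
N(m, T) = 1/(2*√T)
N(-6, k(-3, K))*8 = (1/(2*√6))*8 = ((√6/6)/2)*8 = (√6/12)*8 = 2*√6/3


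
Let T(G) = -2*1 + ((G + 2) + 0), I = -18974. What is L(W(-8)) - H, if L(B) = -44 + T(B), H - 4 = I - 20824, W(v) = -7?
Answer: 39743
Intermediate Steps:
T(G) = G (T(G) = -2 + ((2 + G) + 0) = -2 + (2 + G) = G)
H = -39794 (H = 4 + (-18974 - 20824) = 4 - 39798 = -39794)
L(B) = -44 + B
L(W(-8)) - H = (-44 - 7) - 1*(-39794) = -51 + 39794 = 39743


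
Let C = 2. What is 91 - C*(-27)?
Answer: 145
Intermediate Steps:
91 - C*(-27) = 91 - 2*(-27) = 91 - 1*(-54) = 91 + 54 = 145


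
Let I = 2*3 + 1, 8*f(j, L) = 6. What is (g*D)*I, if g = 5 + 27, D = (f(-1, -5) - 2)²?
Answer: 350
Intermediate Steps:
f(j, L) = ¾ (f(j, L) = (⅛)*6 = ¾)
D = 25/16 (D = (¾ - 2)² = (-5/4)² = 25/16 ≈ 1.5625)
I = 7 (I = 6 + 1 = 7)
g = 32
(g*D)*I = (32*(25/16))*7 = 50*7 = 350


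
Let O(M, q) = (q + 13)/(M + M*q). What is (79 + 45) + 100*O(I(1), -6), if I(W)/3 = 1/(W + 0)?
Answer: 232/3 ≈ 77.333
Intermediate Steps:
I(W) = 3/W (I(W) = 3/(W + 0) = 3/W)
O(M, q) = (13 + q)/(M + M*q)
(79 + 45) + 100*O(I(1), -6) = (79 + 45) + 100*((13 - 6)/(((3/1))*(1 - 6))) = 124 + 100*(7/((3*1)*(-5))) = 124 + 100*(-⅕*7/3) = 124 + 100*((⅓)*(-⅕)*7) = 124 + 100*(-7/15) = 124 - 140/3 = 232/3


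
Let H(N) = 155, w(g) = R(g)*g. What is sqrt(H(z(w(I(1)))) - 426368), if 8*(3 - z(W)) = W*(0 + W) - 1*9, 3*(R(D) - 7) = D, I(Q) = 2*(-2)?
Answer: 3*I*sqrt(47357) ≈ 652.85*I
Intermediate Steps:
I(Q) = -4
R(D) = 7 + D/3
w(g) = g*(7 + g/3) (w(g) = (7 + g/3)*g = g*(7 + g/3))
z(W) = 33/8 - W**2/8 (z(W) = 3 - (W*(0 + W) - 1*9)/8 = 3 - (W*W - 9)/8 = 3 - (W**2 - 9)/8 = 3 - (-9 + W**2)/8 = 3 + (9/8 - W**2/8) = 33/8 - W**2/8)
sqrt(H(z(w(I(1)))) - 426368) = sqrt(155 - 426368) = sqrt(-426213) = 3*I*sqrt(47357)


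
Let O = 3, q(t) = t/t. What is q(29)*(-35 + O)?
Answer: -32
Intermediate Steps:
q(t) = 1
q(29)*(-35 + O) = 1*(-35 + 3) = 1*(-32) = -32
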